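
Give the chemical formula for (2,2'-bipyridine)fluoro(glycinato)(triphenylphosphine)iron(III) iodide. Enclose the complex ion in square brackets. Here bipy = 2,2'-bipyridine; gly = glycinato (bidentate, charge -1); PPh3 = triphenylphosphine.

Ligands: 1 2,2'-bipyridine (bipy, neutral), 1 glycinato (gly, -1), 1 fluoro (F, -1), 1 triphenylphosphine (PPh3, neutral). Ligand charge sum = -2.
Charge balance with iodide (-1) requires 1 complex ion per 1 iodide.

[Fe(bipy)F(gly)(PPh3)]I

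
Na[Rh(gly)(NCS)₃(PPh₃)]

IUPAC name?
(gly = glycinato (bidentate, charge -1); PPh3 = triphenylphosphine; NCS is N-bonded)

sodium (glycinato)triisothiocyanato(triphenylphosphine)rhodate(III)

The 1 sodium counter-ion carries a total charge of +1, so each complex ion is 1−.
Ligand charges: 1×glycinato (-1 each), 1×triphenylphosphine (neutral), 3×isothiocyanato (-1 each); total -4. So Rh + (-4) = 1−, giving Rh = +3.
The complex ion is anionic, so rhodium takes the -ate form rhodate(III).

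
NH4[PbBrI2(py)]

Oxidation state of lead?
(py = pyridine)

1 ammonium outside the brackets (+1 each) → the complex ion is 1−.
Ligand charges: 1×py neutral; 2×I = -2; 1×Br = -1; sum -3.
Pb + (-3) = 1− ⇒ Pb is +2.

+2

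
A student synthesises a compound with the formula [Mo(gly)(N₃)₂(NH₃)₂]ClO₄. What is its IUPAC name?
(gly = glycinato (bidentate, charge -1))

The 1 perchlorate counter-ion carries a total charge of -1, so each complex ion is 1+.
Ligand charges: 2×azido (-1 each), 1×glycinato (-1 each), 2×ammine (neutral); total -3. So Mo + (-3) = 1+, giving Mo = +4.
Ligands are named alphabetically: ammine before azido before glycinato.

diamminediazido(glycinato)molybdenum(IV) perchlorate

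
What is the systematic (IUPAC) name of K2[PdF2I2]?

The 2 potassium counter-ions carry a total charge of +2, so each complex ion is 2−.
Ligand charges: 2×fluoro (-1 each), 2×iodo (-1 each); total -4. So Pd + (-4) = 2−, giving Pd = +2.
The complex ion is anionic, so palladium takes the -ate form palladate(II).

potassium difluorodiiodopalladate(II)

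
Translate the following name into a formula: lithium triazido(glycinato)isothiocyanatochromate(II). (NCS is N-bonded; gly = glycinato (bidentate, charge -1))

Li3[Cr(gly)(N3)3(NCS)]

Ligands: 1 isothiocyanato (NCS, -1), 1 glycinato (gly, -1), 3 azido (N3, -1). Ligand charge sum = -5.
Charge balance with lithium (+1) requires 1 complex ion per 3 lithium.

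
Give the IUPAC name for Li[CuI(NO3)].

The 1 lithium counter-ion carries a total charge of +1, so each complex ion is 1−.
Ligand charges: 1×iodo (-1 each), 1×nitrato (-1 each); total -2. So Cu + (-2) = 1−, giving Cu = +1.
Ligands are named alphabetically: iodo before nitrato.
The complex ion is anionic, so copper takes the -ate form cuprate(I).

lithium iodonitratocuprate(I)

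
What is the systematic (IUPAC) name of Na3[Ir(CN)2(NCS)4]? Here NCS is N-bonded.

The 3 sodium counter-ions carry a total charge of +3, so each complex ion is 3−.
Ligand charges: 2×cyano (-1 each), 4×isothiocyanato (-1 each); total -6. So Ir + (-6) = 3−, giving Ir = +3.
The complex ion is anionic, so iridium takes the -ate form iridate(III).

sodium dicyanotetraisothiocyanatoiridate(III)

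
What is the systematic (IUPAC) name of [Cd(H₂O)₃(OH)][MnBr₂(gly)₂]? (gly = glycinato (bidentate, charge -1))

Cadmium is always +2 in its complexes; the cation's ligand charges sum to -1, so the complex cation is 1+.
A 1:1 salt means the anion carries the equal and opposite charge, 1−.
Anion: ligand charges sum to -4; for the ion to be 1−, Mn = +3.

triaquahydroxocadmium(II) dibromobis(glycinato)manganate(III)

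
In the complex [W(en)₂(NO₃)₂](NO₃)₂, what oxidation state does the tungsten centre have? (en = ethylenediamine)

+4

2 nitrate outside the brackets (-1 each) → the complex ion is 2+.
Ligand charges: 2×NO3 = -2; 2×en neutral; sum -2.
W + (-2) = 2+ ⇒ W is +4.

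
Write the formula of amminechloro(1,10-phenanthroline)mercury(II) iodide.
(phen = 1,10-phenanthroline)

[HgCl(NH3)(phen)]I

Ligands: 1 1,10-phenanthroline (phen, neutral), 1 ammine (NH3, neutral), 1 chloro (Cl, -1). Ligand charge sum = -1.
With Hg in oxidation state +2, the complex ion is [Hg...]^1+.
Charge balance with iodide (-1) requires 1 complex ion per 1 iodide.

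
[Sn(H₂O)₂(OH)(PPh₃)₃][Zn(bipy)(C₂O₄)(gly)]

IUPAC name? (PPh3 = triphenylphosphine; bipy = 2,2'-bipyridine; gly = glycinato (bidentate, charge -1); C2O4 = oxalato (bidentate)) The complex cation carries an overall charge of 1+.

diaquahydroxotris(triphenylphosphine)tin(II) (2,2'-bipyridine)(glycinato)oxalatozincate(II)

Both ions are complex: the cation is named first with the plain metal name, the anion second with the -ate form; each ion's ligands are alphabetised independently.
The complex cation is given as 1+; its ligand charges sum to -1, so Sn = +2.
A 1:1 salt means the anion carries the equal and opposite charge, 1−.
Anion: ligand charges sum to -3; for the ion to be 1−, Zn = +2.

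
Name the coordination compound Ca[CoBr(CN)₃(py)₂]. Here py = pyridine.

The 1 calcium counter-ion carries a total charge of +2, so each complex ion is 2−.
Ligand charges: 2×pyridine (neutral), 3×cyano (-1 each), 1×bromo (-1 each); total -4. So Co + (-4) = 2−, giving Co = +2.
The complex ion is anionic, so cobalt takes the -ate form cobaltate(II).

calcium bromotricyanobis(pyridine)cobaltate(II)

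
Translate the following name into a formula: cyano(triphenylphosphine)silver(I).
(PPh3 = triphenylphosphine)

Ligands: 1 triphenylphosphine (PPh3, neutral), 1 cyano (CN, -1). Ligand charge sum = -1.
With Ag in oxidation state +1, the complex ion is [Ag...].

[Ag(CN)(PPh3)]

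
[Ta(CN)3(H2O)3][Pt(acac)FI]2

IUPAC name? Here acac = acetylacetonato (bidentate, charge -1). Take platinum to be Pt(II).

triaquatricyanotantalum(V) (acetylacetonato)fluoroiodoplatinate(II)

Both ions are complex: the cation is named first with the plain metal name, the anion second with the -ate form; each ion's ligands are alphabetised independently.
Pt is given as +2; the anion's ligand charges sum to -3, so the complex anion is 1−.
With 2 anions per cation, the cation must be 2×1 = 2+.
Cation: ligand charges sum to -3; for the ion to be 2+, Ta = +5.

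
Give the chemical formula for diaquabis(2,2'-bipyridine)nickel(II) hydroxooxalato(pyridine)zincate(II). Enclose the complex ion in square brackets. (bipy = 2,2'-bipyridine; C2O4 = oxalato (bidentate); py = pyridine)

Cation [Ni…]: ligand charges 0, Ni(II) ⇒ ion charge 2+.
Anion [Zn…]: ligand charges -3, Zn(II) ⇒ ion charge 1−.
One 2+ cation requires 2 of the 1− anion.

[Ni(bipy)2(H2O)2][Zn(C2O4)(OH)(py)]2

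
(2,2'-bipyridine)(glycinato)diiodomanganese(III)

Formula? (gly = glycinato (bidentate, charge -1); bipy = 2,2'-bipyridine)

[Mn(bipy)(gly)I2]

Ligands: 1 glycinato (gly, -1), 1 2,2'-bipyridine (bipy, neutral), 2 iodo (I, -1). Ligand charge sum = -3.
With Mn in oxidation state +3, the complex ion is [Mn...].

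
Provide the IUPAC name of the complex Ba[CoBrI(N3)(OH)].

The 1 barium counter-ion carries a total charge of +2, so each complex ion is 2−.
Ligand charges: 1×hydroxo (-1 each), 1×iodo (-1 each), 1×bromo (-1 each), 1×azido (-1 each); total -4. So Co + (-4) = 2−, giving Co = +2.
The complex ion is anionic, so cobalt takes the -ate form cobaltate(II).

barium azidobromohydroxoiodocobaltate(II)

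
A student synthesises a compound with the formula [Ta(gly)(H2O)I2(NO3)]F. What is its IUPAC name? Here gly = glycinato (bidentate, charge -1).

aqua(glycinato)diiodonitratotantalum(V) fluoride

The 1 fluoride counter-ion carries a total charge of -1, so each complex ion is 1+.
Ligand charges: 2×iodo (-1 each), 1×aqua (neutral), 1×nitrato (-1 each), 1×glycinato (-1 each); total -4. So Ta + (-4) = 1+, giving Ta = +5.
Ligands are named alphabetically: aqua before glycinato before iodo before nitrato.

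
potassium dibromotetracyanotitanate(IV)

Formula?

Ligands: 2 bromo (Br, -1), 4 cyano (CN, -1). Ligand charge sum = -6.
With Ti in oxidation state +4, the complex ion is [Ti...]^2−.
Charge balance with potassium (+1) requires 1 complex ion per 2 potassium.

K2[TiBr2(CN)4]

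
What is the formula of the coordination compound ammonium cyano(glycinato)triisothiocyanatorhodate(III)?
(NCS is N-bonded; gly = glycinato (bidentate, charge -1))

(NH4)2[Rh(CN)(gly)(NCS)3]

Ligands: 1 cyano (CN, -1), 3 isothiocyanato (NCS, -1), 1 glycinato (gly, -1). Ligand charge sum = -5.
With Rh in oxidation state +3, the complex ion is [Rh...]^2−.
Charge balance with ammonium (+1) requires 1 complex ion per 2 ammonium.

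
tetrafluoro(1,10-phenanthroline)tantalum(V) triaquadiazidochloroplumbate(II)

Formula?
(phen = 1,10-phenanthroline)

Cation [Ta…]: ligand charges -4, Ta(V) ⇒ ion charge 1+.
Anion [Pb…]: ligand charges -3, Pb(II) ⇒ ion charge 1−.
One 1+ cation balances one 1− anion.

[TaF4(phen)][PbCl(H2O)3(N3)2]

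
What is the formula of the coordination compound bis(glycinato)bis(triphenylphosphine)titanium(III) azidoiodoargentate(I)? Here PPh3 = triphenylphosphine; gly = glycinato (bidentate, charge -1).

[Ti(gly)2(PPh3)2][AgI(N3)]

Cation [Ti…]: ligand charges -2, Ti(III) ⇒ ion charge 1+.
Anion [Ag…]: ligand charges -2, Ag(I) ⇒ ion charge 1−.
One 1+ cation balances one 1− anion.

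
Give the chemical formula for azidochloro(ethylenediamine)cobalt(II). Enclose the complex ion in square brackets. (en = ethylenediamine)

[CoCl(en)(N3)]

Ligands: 1 chloro (Cl, -1), 1 azido (N3, -1), 1 ethylenediamine (en, neutral). Ligand charge sum = -2.
With Co in oxidation state +2, the complex ion is [Co...].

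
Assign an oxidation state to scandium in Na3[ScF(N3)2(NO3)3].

+3

3 sodium outside the brackets (+1 each) → the complex ion is 3−.
Ligand charges: 3×NO3 = -3; 2×N3 = -2; 1×F = -1; sum -6.
Sc + (-6) = 3− ⇒ Sc is +3.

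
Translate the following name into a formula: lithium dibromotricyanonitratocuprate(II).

Ligands: 2 bromo (Br, -1), 1 nitrato (NO3, -1), 3 cyano (CN, -1). Ligand charge sum = -6.
With Cu in oxidation state +2, the complex ion is [Cu...]^4−.
Charge balance with lithium (+1) requires 1 complex ion per 4 lithium.

Li4[CuBr2(CN)3(NO3)]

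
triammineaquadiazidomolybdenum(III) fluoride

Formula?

[Mo(H2O)(N3)2(NH3)3]F

Ligands: 1 aqua (H2O, neutral), 3 ammine (NH3, neutral), 2 azido (N3, -1). Ligand charge sum = -2.
With Mo in oxidation state +3, the complex ion is [Mo...]^1+.
Charge balance with fluoride (-1) requires 1 complex ion per 1 fluoride.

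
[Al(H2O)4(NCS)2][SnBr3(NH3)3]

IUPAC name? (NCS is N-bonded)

Aluminium is always +3 in its complexes; the cation's ligand charges sum to -2, so the complex cation is 1+.
A 1:1 salt means the anion carries the equal and opposite charge, 1−.
Anion: ligand charges sum to -3; for the ion to be 1−, Sn = +2.

tetraaquadiisothiocyanatoaluminium(III) triamminetribromostannate(II)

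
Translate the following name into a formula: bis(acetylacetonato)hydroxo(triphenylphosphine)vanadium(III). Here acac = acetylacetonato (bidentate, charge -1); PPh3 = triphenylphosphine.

[V(acac)2(OH)(PPh3)]

Ligands: 1 hydroxo (OH, -1), 2 acetylacetonato (acac, -1), 1 triphenylphosphine (PPh3, neutral). Ligand charge sum = -3.
With V in oxidation state +3, the complex ion is [V...].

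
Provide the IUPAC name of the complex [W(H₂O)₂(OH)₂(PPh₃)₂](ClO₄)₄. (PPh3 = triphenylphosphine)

diaquadihydroxobis(triphenylphosphine)tungsten(VI) perchlorate

The 4 perchlorate counter-ions carry a total charge of -4, so each complex ion is 4+.
Ligand charges: 2×hydroxo (-1 each), 2×triphenylphosphine (neutral), 2×aqua (neutral); total -2. So W + (-2) = 4+, giving W = +6.
Ligands are named alphabetically: aqua before hydroxo before triphenylphosphine.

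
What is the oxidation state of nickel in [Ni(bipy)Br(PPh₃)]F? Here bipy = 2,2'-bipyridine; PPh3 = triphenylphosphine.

+2

1 fluoride outside the brackets (-1 each) → the complex ion is 1+.
Ligand charges: 1×Br = -1; 1×bipy neutral; 1×PPh3 neutral; sum -1.
Ni + (-1) = 1+ ⇒ Ni is +2.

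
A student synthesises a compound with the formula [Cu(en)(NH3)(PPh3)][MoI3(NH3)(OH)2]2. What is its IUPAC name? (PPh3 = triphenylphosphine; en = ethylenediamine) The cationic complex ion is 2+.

The complex cation is given as 2+; its ligand charges sum to 0, so Cu = +2.
With 2 anions per cation, each anion must be 2/2 = 1−.
Anion: ligand charges sum to -5; for the ion to be 1−, Mo = +4.

ammine(ethylenediamine)(triphenylphosphine)copper(II) amminedihydroxotriiodomolybdate(IV)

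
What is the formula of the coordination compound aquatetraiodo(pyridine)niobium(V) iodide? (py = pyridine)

[Nb(H2O)I4(py)]I

Ligands: 4 iodo (I, -1), 1 aqua (H2O, neutral), 1 pyridine (py, neutral). Ligand charge sum = -4.
With Nb in oxidation state +5, the complex ion is [Nb...]^1+.
Charge balance with iodide (-1) requires 1 complex ion per 1 iodide.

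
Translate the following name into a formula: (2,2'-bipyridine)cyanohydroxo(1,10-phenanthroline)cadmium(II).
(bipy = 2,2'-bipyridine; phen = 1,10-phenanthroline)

Ligands: 1 2,2'-bipyridine (bipy, neutral), 1 cyano (CN, -1), 1 hydroxo (OH, -1), 1 1,10-phenanthroline (phen, neutral). Ligand charge sum = -2.
With Cd in oxidation state +2, the complex ion is [Cd...].

[Cd(bipy)(CN)(OH)(phen)]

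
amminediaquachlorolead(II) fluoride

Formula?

Ligands: 1 chloro (Cl, -1), 2 aqua (H2O, neutral), 1 ammine (NH3, neutral). Ligand charge sum = -1.
With Pb in oxidation state +2, the complex ion is [Pb...]^1+.
Charge balance with fluoride (-1) requires 1 complex ion per 1 fluoride.

[PbCl(H2O)2(NH3)]F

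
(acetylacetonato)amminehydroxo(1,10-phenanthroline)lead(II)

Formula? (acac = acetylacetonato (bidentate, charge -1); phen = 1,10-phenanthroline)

Ligands: 1 acetylacetonato (acac, -1), 1 1,10-phenanthroline (phen, neutral), 1 hydroxo (OH, -1), 1 ammine (NH3, neutral). Ligand charge sum = -2.
With Pb in oxidation state +2, the complex ion is [Pb...].

[Pb(acac)(NH3)(OH)(phen)]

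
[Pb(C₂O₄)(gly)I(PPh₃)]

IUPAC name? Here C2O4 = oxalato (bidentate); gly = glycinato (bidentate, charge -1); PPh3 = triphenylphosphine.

There is no counter-ion, so the complex is neutral overall.
Ligand charges: 1×oxalato (-2 each), 1×glycinato (-1 each), 1×triphenylphosphine (neutral), 1×iodo (-1 each); total -4. So Pb + (-4) = 0, giving Pb = +4.
Ligands are named alphabetically: glycinato before iodo before oxalato before triphenylphosphine.

(glycinato)iodooxalato(triphenylphosphine)lead(IV)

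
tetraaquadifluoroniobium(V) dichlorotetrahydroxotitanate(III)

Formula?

[NbF2(H2O)4][TiCl2(OH)4]

Cation [Nb…]: ligand charges -2, Nb(V) ⇒ ion charge 3+.
Anion [Ti…]: ligand charges -6, Ti(III) ⇒ ion charge 3−.
One 3+ cation balances one 3− anion.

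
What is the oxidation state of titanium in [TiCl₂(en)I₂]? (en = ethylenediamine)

No counter-ion: the bracketed complex is neutral.
Ligand charges: 2×Cl = -2; 2×I = -2; 1×en neutral; sum -4.
Ti + (-4) = 0 ⇒ Ti is +4.

+4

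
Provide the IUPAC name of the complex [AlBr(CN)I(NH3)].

There is no counter-ion, so the complex is neutral overall.
Ligand charges: 1×ammine (neutral), 1×bromo (-1 each), 1×iodo (-1 each), 1×cyano (-1 each); total -3. So Al + (-3) = 0, giving Al = +3.
Ligands are named alphabetically: ammine before bromo before cyano before iodo.

amminebromocyanoiodoaluminium(III)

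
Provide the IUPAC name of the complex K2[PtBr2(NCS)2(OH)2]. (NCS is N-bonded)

potassium dibromodihydroxodiisothiocyanatoplatinate(IV)

The 2 potassium counter-ions carry a total charge of +2, so each complex ion is 2−.
Ligand charges: 2×isothiocyanato (-1 each), 2×hydroxo (-1 each), 2×bromo (-1 each); total -6. So Pt + (-6) = 2−, giving Pt = +4.
Ligands are named alphabetically: bromo before hydroxo before isothiocyanato.
The complex ion is anionic, so platinum takes the -ate form platinate(IV).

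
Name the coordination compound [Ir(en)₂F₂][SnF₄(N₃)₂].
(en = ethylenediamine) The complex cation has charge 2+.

Both ions are complex: the cation is named first with the plain metal name, the anion second with the -ate form; each ion's ligands are alphabetised independently.
The complex cation is given as 2+; its ligand charges sum to -2, so Ir = +4.
A 1:1 salt means the anion carries the equal and opposite charge, 2−.
Anion: ligand charges sum to -6; for the ion to be 2−, Sn = +4.

bis(ethylenediamine)difluoroiridium(IV) diazidotetrafluorostannate(IV)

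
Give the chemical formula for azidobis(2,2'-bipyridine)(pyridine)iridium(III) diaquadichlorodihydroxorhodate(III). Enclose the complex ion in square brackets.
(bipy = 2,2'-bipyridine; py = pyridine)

[Ir(bipy)2(N3)(py)][RhCl2(H2O)2(OH)2]2

Cation [Ir…]: ligand charges -1, Ir(III) ⇒ ion charge 2+.
Anion [Rh…]: ligand charges -4, Rh(III) ⇒ ion charge 1−.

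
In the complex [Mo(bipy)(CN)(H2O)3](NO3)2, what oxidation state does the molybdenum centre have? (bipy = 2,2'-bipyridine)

2 nitrate outside the brackets (-1 each) → the complex ion is 2+.
Ligand charges: 3×H2O neutral; 1×CN = -1; 1×bipy neutral; sum -1.
Mo + (-1) = 2+ ⇒ Mo is +3.

+3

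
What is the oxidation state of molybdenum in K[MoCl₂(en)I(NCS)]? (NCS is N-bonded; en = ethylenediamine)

+3

1 potassium outside the brackets (+1 each) → the complex ion is 1−.
Ligand charges: 2×Cl = -2; 1×I = -1; 1×NCS = -1; 1×en neutral; sum -4.
Mo + (-4) = 1− ⇒ Mo is +3.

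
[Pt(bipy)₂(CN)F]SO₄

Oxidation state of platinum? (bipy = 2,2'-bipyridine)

+4

1 sulfate outside the brackets (-2 each) → the complex ion is 2+.
Ligand charges: 1×CN = -1; 1×F = -1; 2×bipy neutral; sum -2.
Pt + (-2) = 2+ ⇒ Pt is +4.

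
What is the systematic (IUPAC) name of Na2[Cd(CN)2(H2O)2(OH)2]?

sodium diaquadicyanodihydroxocadmate(II)

The 2 sodium counter-ions carry a total charge of +2, so each complex ion is 2−.
Ligand charges: 2×aqua (neutral), 2×cyano (-1 each), 2×hydroxo (-1 each); total -4. So Cd + (-4) = 2−, giving Cd = +2.
The complex ion is anionic, so cadmium takes the -ate form cadmate(II).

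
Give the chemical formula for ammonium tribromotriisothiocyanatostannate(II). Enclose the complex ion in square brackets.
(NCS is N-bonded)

(NH4)4[SnBr3(NCS)3]

Ligands: 3 isothiocyanato (NCS, -1), 3 bromo (Br, -1). Ligand charge sum = -6.
With Sn in oxidation state +2, the complex ion is [Sn...]^4−.
Charge balance with ammonium (+1) requires 1 complex ion per 4 ammonium.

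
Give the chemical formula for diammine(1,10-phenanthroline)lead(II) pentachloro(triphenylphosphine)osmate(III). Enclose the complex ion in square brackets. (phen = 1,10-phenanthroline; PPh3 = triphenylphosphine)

[Pb(NH3)2(phen)][OsCl5(PPh3)]

Cation [Pb…]: ligand charges 0, Pb(II) ⇒ ion charge 2+.
Anion [Os…]: ligand charges -5, Os(III) ⇒ ion charge 2−.
One 2+ cation balances one 2− anion.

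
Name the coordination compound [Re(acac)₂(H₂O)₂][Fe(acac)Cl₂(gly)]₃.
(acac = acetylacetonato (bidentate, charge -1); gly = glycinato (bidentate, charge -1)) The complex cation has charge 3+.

The complex cation is given as 3+; its ligand charges sum to -2, so Re = +5.
With 3 anions per cation, each anion must be 3/3 = 1−.
Anion: ligand charges sum to -4; for the ion to be 1−, Fe = +3.

bis(acetylacetonato)diaquarhenium(V) (acetylacetonato)dichloro(glycinato)ferrate(III)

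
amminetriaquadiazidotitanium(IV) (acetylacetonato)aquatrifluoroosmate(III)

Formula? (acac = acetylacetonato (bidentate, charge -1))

[Ti(H2O)3(N3)2(NH3)][Os(acac)F3(H2O)]2

Cation [Ti…]: ligand charges -2, Ti(IV) ⇒ ion charge 2+.
Anion [Os…]: ligand charges -4, Os(III) ⇒ ion charge 1−.
One 2+ cation requires 2 of the 1− anion.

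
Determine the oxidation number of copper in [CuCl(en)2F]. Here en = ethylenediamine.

No counter-ion: the bracketed complex is neutral.
Ligand charges: 1×F = -1; 1×Cl = -1; 2×en neutral; sum -2.
Cu + (-2) = 0 ⇒ Cu is +2.

+2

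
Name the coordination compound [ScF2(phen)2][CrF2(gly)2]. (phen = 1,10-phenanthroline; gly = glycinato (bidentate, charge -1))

difluorobis(1,10-phenanthroline)scandium(III) difluorobis(glycinato)chromate(III)

Both ions are complex: the cation is named first with the plain metal name, the anion second with the -ate form; each ion's ligands are alphabetised independently.
Scandium is always +3 in its complexes; the cation's ligand charges sum to -2, so the complex cation is 1+.
A 1:1 salt means the anion carries the equal and opposite charge, 1−.
Anion: ligand charges sum to -4; for the ion to be 1−, Cr = +3.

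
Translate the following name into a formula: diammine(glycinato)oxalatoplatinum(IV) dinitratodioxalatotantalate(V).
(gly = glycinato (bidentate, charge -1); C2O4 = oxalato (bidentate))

[Pt(C2O4)(gly)(NH3)2][Ta(C2O4)2(NO3)2]

Cation [Pt…]: ligand charges -3, Pt(IV) ⇒ ion charge 1+.
Anion [Ta…]: ligand charges -6, Ta(V) ⇒ ion charge 1−.
One 1+ cation balances one 1− anion.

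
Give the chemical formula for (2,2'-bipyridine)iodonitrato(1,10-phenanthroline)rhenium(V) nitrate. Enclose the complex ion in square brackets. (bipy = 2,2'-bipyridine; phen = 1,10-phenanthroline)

[Re(bipy)I(NO3)(phen)](NO3)3

Ligands: 1 2,2'-bipyridine (bipy, neutral), 1 iodo (I, -1), 1 1,10-phenanthroline (phen, neutral), 1 nitrato (NO3, -1). Ligand charge sum = -2.
Charge balance with nitrate (-1) requires 1 complex ion per 3 nitrate.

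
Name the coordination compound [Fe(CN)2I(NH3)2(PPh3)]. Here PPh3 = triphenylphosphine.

diamminedicyanoiodo(triphenylphosphine)iron(III)

There is no counter-ion, so the complex is neutral overall.
Ligand charges: 2×ammine (neutral), 2×cyano (-1 each), 1×iodo (-1 each), 1×triphenylphosphine (neutral); total -3. So Fe + (-3) = 0, giving Fe = +3.
Ligands are named alphabetically: ammine before cyano before iodo before triphenylphosphine.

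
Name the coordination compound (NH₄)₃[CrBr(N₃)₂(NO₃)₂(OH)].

ammonium diazidobromohydroxodinitratochromate(III)

The 3 ammonium counter-ions carry a total charge of +3, so each complex ion is 3−.
Ligand charges: 1×bromo (-1 each), 1×hydroxo (-1 each), 2×azido (-1 each), 2×nitrato (-1 each); total -6. So Cr + (-6) = 3−, giving Cr = +3.
The complex ion is anionic, so chromium takes the -ate form chromate(III).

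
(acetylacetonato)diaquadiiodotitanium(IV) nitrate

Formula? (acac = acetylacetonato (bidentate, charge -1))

Ligands: 1 acetylacetonato (acac, -1), 2 iodo (I, -1), 2 aqua (H2O, neutral). Ligand charge sum = -3.
With Ti in oxidation state +4, the complex ion is [Ti...]^1+.
Charge balance with nitrate (-1) requires 1 complex ion per 1 nitrate.

[Ti(acac)(H2O)2I2]NO3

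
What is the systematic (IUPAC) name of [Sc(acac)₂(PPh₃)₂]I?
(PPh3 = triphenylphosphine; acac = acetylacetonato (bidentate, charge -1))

The 1 iodide counter-ion carries a total charge of -1, so each complex ion is 1+.
Ligand charges: 2×triphenylphosphine (neutral), 2×acetylacetonato (-1 each); total -2. So Sc + (-2) = 1+, giving Sc = +3.
Ligands are named alphabetically: acetylacetonato before triphenylphosphine.

bis(acetylacetonato)bis(triphenylphosphine)scandium(III) iodide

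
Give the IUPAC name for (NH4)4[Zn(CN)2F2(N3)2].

The 4 ammonium counter-ions carry a total charge of +4, so each complex ion is 4−.
Ligand charges: 2×fluoro (-1 each), 2×azido (-1 each), 2×cyano (-1 each); total -6. So Zn + (-6) = 4−, giving Zn = +2.
The complex ion is anionic, so zinc takes the -ate form zincate(II).

ammonium diazidodicyanodifluorozincate(II)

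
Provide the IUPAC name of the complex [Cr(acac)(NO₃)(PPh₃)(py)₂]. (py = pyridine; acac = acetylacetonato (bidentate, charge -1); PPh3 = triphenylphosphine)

(acetylacetonato)nitratobis(pyridine)(triphenylphosphine)chromium(II)

There is no counter-ion, so the complex is neutral overall.
Ligand charges: 2×pyridine (neutral), 1×nitrato (-1 each), 1×acetylacetonato (-1 each), 1×triphenylphosphine (neutral); total -2. So Cr + (-2) = 0, giving Cr = +2.
Ligands are named alphabetically: acetylacetonato before nitrato before pyridine before triphenylphosphine.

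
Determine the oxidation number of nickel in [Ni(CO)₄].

No counter-ion: the bracketed complex is neutral.
Ligand charges: 4×CO neutral; sum 0.
Ni + (0) = 0 ⇒ Ni is 0.

0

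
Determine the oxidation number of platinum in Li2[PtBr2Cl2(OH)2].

2 lithium outside the brackets (+1 each) → the complex ion is 2−.
Ligand charges: 2×Br = -2; 2×Cl = -2; 2×OH = -2; sum -6.
Pt + (-6) = 2− ⇒ Pt is +4.

+4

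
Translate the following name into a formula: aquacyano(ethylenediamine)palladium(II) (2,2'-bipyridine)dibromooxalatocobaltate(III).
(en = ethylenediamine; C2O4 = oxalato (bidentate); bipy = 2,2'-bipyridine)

[Pd(CN)(en)(H2O)][Co(bipy)Br2(C2O4)]

Cation [Pd…]: ligand charges -1, Pd(II) ⇒ ion charge 1+.
Anion [Co…]: ligand charges -4, Co(III) ⇒ ion charge 1−.
One 1+ cation balances one 1− anion.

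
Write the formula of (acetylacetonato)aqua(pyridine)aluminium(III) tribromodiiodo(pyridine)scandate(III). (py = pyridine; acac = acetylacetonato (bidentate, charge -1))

[Al(acac)(H2O)(py)][ScBr3I2(py)]

Cation [Al…]: ligand charges -1, Al(III) ⇒ ion charge 2+.
Anion [Sc…]: ligand charges -5, Sc(III) ⇒ ion charge 2−.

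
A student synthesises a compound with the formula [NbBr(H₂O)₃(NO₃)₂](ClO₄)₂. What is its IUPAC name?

triaquabromodinitratoniobium(V) perchlorate

The 2 perchlorate counter-ions carry a total charge of -2, so each complex ion is 2+.
Ligand charges: 2×nitrato (-1 each), 1×bromo (-1 each), 3×aqua (neutral); total -3. So Nb + (-3) = 2+, giving Nb = +5.
Ligands are named alphabetically: aqua before bromo before nitrato.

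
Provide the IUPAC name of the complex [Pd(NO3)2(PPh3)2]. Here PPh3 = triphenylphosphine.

There is no counter-ion, so the complex is neutral overall.
Ligand charges: 2×nitrato (-1 each), 2×triphenylphosphine (neutral); total -2. So Pd + (-2) = 0, giving Pd = +2.
Ligands are named alphabetically: nitrato before triphenylphosphine.

dinitratobis(triphenylphosphine)palladium(II)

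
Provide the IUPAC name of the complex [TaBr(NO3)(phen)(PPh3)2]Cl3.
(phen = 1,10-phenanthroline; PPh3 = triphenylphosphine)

The 3 chloride counter-ions carry a total charge of -3, so each complex ion is 3+.
Ligand charges: 1×bromo (-1 each), 1×nitrato (-1 each), 1×1,10-phenanthroline (neutral), 2×triphenylphosphine (neutral); total -2. So Ta + (-2) = 3+, giving Ta = +5.
Ligands are named alphabetically: bromo before nitrato before phenanthroline before triphenylphosphine.

bromonitrato(1,10-phenanthroline)bis(triphenylphosphine)tantalum(V) chloride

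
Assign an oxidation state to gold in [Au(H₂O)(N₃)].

No counter-ion: the bracketed complex is neutral.
Ligand charges: 1×H2O neutral; 1×N3 = -1; sum -1.
Au + (-1) = 0 ⇒ Au is +1.

+1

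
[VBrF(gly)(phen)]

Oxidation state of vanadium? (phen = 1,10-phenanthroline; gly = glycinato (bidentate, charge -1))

No counter-ion: the bracketed complex is neutral.
Ligand charges: 1×phen neutral; 1×F = -1; 1×Br = -1; 1×gly = -1; sum -3.
V + (-3) = 0 ⇒ V is +3.

+3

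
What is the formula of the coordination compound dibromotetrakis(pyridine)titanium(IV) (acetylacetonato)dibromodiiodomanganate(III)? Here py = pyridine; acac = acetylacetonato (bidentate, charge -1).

Cation [Ti…]: ligand charges -2, Ti(IV) ⇒ ion charge 2+.
Anion [Mn…]: ligand charges -5, Mn(III) ⇒ ion charge 2−.

[TiBr2(py)4][Mn(acac)Br2I2]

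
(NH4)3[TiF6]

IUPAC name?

The 3 ammonium counter-ions carry a total charge of +3, so each complex ion is 3−.
Ligand charges: 6×fluoro (-1 each); total -6. So Ti + (-6) = 3−, giving Ti = +3.
The complex ion is anionic, so titanium takes the -ate form titanate(III).

ammonium hexafluorotitanate(III)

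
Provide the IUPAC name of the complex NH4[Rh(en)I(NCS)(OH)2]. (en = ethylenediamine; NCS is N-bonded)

ammonium (ethylenediamine)dihydroxoiodoisothiocyanatorhodate(III)

The 1 ammonium counter-ion carries a total charge of +1, so each complex ion is 1−.
Ligand charges: 2×hydroxo (-1 each), 1×ethylenediamine (neutral), 1×iodo (-1 each), 1×isothiocyanato (-1 each); total -4. So Rh + (-4) = 1−, giving Rh = +3.
The complex ion is anionic, so rhodium takes the -ate form rhodate(III).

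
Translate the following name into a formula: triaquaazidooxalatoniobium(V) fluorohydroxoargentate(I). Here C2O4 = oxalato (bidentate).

[Nb(C2O4)(H2O)3(N3)][AgF(OH)]2

Cation [Nb…]: ligand charges -3, Nb(V) ⇒ ion charge 2+.
Anion [Ag…]: ligand charges -2, Ag(I) ⇒ ion charge 1−.
One 2+ cation requires 2 of the 1− anion.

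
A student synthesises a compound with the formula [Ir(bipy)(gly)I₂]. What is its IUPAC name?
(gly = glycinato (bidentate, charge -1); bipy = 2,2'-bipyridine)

(2,2'-bipyridine)(glycinato)diiodoiridium(III)

There is no counter-ion, so the complex is neutral overall.
Ligand charges: 2×iodo (-1 each), 1×glycinato (-1 each), 1×2,2'-bipyridine (neutral); total -3. So Ir + (-3) = 0, giving Ir = +3.
Ligands are named alphabetically: bipyridine before glycinato before iodo.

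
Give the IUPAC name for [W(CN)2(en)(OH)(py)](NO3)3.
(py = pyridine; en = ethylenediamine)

dicyano(ethylenediamine)hydroxo(pyridine)tungsten(VI) nitrate

The 3 nitrate counter-ions carry a total charge of -3, so each complex ion is 3+.
Ligand charges: 1×hydroxo (-1 each), 2×cyano (-1 each), 1×pyridine (neutral), 1×ethylenediamine (neutral); total -3. So W + (-3) = 3+, giving W = +6.
Ligands are named alphabetically: cyano before ethylenediamine before hydroxo before pyridine.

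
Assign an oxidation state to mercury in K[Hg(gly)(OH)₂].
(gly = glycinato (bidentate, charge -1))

+2

1 potassium outside the brackets (+1 each) → the complex ion is 1−.
Ligand charges: 2×OH = -2; 1×gly = -1; sum -3.
Hg + (-3) = 1− ⇒ Hg is +2.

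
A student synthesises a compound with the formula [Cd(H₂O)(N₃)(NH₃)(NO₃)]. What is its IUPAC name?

There is no counter-ion, so the complex is neutral overall.
Ligand charges: 1×ammine (neutral), 1×aqua (neutral), 1×nitrato (-1 each), 1×azido (-1 each); total -2. So Cd + (-2) = 0, giving Cd = +2.
Ligands are named alphabetically: ammine before aqua before azido before nitrato.

ammineaquaazidonitratocadmium(II)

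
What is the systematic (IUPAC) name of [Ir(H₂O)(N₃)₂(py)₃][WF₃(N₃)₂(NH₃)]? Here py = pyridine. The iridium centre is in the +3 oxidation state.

aquadiazidotris(pyridine)iridium(III) amminediazidotrifluorotungstate(IV)

Both ions are complex: the cation is named first with the plain metal name, the anion second with the -ate form; each ion's ligands are alphabetised independently.
Ir is given as +3; the cation's ligand charges sum to -2, so the complex cation is 1+.
A 1:1 salt means the anion carries the equal and opposite charge, 1−.
Anion: ligand charges sum to -5; for the ion to be 1−, W = +4.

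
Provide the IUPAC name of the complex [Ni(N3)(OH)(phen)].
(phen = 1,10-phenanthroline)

azidohydroxo(1,10-phenanthroline)nickel(II)

There is no counter-ion, so the complex is neutral overall.
Ligand charges: 1×azido (-1 each), 1×hydroxo (-1 each), 1×1,10-phenanthroline (neutral); total -2. So Ni + (-2) = 0, giving Ni = +2.
Ligands are named alphabetically: azido before hydroxo before phenanthroline.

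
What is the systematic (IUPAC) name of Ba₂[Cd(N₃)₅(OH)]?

barium pentaazidohydroxocadmate(II)

The 2 barium counter-ions carry a total charge of +4, so each complex ion is 4−.
Ligand charges: 5×azido (-1 each), 1×hydroxo (-1 each); total -6. So Cd + (-6) = 4−, giving Cd = +2.
Ligands are named alphabetically: azido before hydroxo.
The complex ion is anionic, so cadmium takes the -ate form cadmate(II).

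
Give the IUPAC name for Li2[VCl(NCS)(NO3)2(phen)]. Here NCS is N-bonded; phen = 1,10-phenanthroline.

The 2 lithium counter-ions carry a total charge of +2, so each complex ion is 2−.
Ligand charges: 2×nitrato (-1 each), 1×isothiocyanato (-1 each), 1×chloro (-1 each), 1×1,10-phenanthroline (neutral); total -4. So V + (-4) = 2−, giving V = +2.
The complex ion is anionic, so vanadium takes the -ate form vanadate(II).

lithium chloroisothiocyanatodinitrato(1,10-phenanthroline)vanadate(II)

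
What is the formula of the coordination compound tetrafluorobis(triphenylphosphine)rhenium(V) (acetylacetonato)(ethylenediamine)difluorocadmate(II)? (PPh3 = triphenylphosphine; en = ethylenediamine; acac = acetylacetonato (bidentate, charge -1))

Cation [Re…]: ligand charges -4, Re(V) ⇒ ion charge 1+.
Anion [Cd…]: ligand charges -3, Cd(II) ⇒ ion charge 1−.
One 1+ cation balances one 1− anion.

[ReF4(PPh3)2][Cd(acac)(en)F2]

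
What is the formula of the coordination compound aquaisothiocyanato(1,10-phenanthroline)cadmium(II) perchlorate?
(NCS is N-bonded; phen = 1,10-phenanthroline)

Ligands: 1 aqua (H2O, neutral), 1 isothiocyanato (NCS, -1), 1 1,10-phenanthroline (phen, neutral). Ligand charge sum = -1.
Charge balance with perchlorate (-1) requires 1 complex ion per 1 perchlorate.

[Cd(H2O)(NCS)(phen)]ClO4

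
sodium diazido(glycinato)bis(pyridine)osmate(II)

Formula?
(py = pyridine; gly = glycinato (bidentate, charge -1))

Ligands: 2 pyridine (py, neutral), 1 glycinato (gly, -1), 2 azido (N3, -1). Ligand charge sum = -3.
With Os in oxidation state +2, the complex ion is [Os...]^1−.
Charge balance with sodium (+1) requires 1 complex ion per 1 sodium.

Na[Os(gly)(N3)2(py)2]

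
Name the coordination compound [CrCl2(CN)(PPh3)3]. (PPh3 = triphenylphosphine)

dichlorocyanotris(triphenylphosphine)chromium(III)

There is no counter-ion, so the complex is neutral overall.
Ligand charges: 1×cyano (-1 each), 3×triphenylphosphine (neutral), 2×chloro (-1 each); total -3. So Cr + (-3) = 0, giving Cr = +3.
Ligands are named alphabetically: chloro before cyano before triphenylphosphine.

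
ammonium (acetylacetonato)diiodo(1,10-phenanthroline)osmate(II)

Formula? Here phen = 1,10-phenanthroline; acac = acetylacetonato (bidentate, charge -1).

NH4[Os(acac)I2(phen)]

Ligands: 2 iodo (I, -1), 1 1,10-phenanthroline (phen, neutral), 1 acetylacetonato (acac, -1). Ligand charge sum = -3.
With Os in oxidation state +2, the complex ion is [Os...]^1−.
Charge balance with ammonium (+1) requires 1 complex ion per 1 ammonium.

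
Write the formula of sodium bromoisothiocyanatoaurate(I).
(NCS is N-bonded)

Ligands: 1 isothiocyanato (NCS, -1), 1 bromo (Br, -1). Ligand charge sum = -2.
With Au in oxidation state +1, the complex ion is [Au...]^1−.
Charge balance with sodium (+1) requires 1 complex ion per 1 sodium.

Na[AuBr(NCS)]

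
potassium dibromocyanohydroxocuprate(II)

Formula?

K2[CuBr2(CN)(OH)]

Ligands: 1 hydroxo (OH, -1), 2 bromo (Br, -1), 1 cyano (CN, -1). Ligand charge sum = -4.
Charge balance with potassium (+1) requires 1 complex ion per 2 potassium.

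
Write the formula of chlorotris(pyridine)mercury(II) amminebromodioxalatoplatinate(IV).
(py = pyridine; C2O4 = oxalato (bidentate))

Cation [Hg…]: ligand charges -1, Hg(II) ⇒ ion charge 1+.
Anion [Pt…]: ligand charges -5, Pt(IV) ⇒ ion charge 1−.
One 1+ cation balances one 1− anion.

[HgCl(py)3][PtBr(C2O4)2(NH3)]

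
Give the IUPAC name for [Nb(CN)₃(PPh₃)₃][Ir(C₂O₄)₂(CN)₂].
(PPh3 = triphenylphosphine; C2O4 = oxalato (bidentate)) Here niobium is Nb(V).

tricyanotris(triphenylphosphine)niobium(V) dicyanodioxalatoiridate(IV)

Both ions are complex: the cation is named first with the plain metal name, the anion second with the -ate form; each ion's ligands are alphabetised independently.
Nb is given as +5; the cation's ligand charges sum to -3, so the complex cation is 2+.
A 1:1 salt means the anion carries the equal and opposite charge, 2−.
Anion: ligand charges sum to -6; for the ion to be 2−, Ir = +4.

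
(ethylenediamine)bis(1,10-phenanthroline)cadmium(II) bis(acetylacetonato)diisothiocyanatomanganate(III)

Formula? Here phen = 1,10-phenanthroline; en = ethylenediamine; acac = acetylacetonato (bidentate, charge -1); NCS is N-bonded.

[Cd(en)(phen)2][Mn(acac)2(NCS)2]2

Cation [Cd…]: ligand charges 0, Cd(II) ⇒ ion charge 2+.
Anion [Mn…]: ligand charges -4, Mn(III) ⇒ ion charge 1−.
One 2+ cation requires 2 of the 1− anion.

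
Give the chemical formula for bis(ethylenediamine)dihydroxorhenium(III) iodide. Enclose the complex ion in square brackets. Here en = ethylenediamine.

[Re(en)2(OH)2]I

Ligands: 2 hydroxo (OH, -1), 2 ethylenediamine (en, neutral). Ligand charge sum = -2.
With Re in oxidation state +3, the complex ion is [Re...]^1+.
Charge balance with iodide (-1) requires 1 complex ion per 1 iodide.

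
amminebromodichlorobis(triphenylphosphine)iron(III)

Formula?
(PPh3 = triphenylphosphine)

Ligands: 1 ammine (NH3, neutral), 2 chloro (Cl, -1), 1 bromo (Br, -1), 2 triphenylphosphine (PPh3, neutral). Ligand charge sum = -3.
With Fe in oxidation state +3, the complex ion is [Fe...].

[FeBrCl2(NH3)(PPh3)2]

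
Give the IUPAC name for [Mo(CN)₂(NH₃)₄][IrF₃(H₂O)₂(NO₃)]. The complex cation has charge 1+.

tetraamminedicyanomolybdenum(III) diaquatrifluoronitratoiridate(III)

Both ions are complex: the cation is named first with the plain metal name, the anion second with the -ate form; each ion's ligands are alphabetised independently.
The complex cation is given as 1+; its ligand charges sum to -2, so Mo = +3.
A 1:1 salt means the anion carries the equal and opposite charge, 1−.
Anion: ligand charges sum to -4; for the ion to be 1−, Ir = +3.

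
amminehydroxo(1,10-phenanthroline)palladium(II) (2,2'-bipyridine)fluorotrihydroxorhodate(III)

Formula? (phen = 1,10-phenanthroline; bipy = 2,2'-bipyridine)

[Pd(NH3)(OH)(phen)][Rh(bipy)F(OH)3]

Cation [Pd…]: ligand charges -1, Pd(II) ⇒ ion charge 1+.
Anion [Rh…]: ligand charges -4, Rh(III) ⇒ ion charge 1−.
One 1+ cation balances one 1− anion.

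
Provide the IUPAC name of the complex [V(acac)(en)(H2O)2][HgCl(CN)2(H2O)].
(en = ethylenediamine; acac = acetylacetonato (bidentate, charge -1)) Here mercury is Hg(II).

Both ions are complex: the cation is named first with the plain metal name, the anion second with the -ate form; each ion's ligands are alphabetised independently.
Hg is given as +2; the anion's ligand charges sum to -3, so the complex anion is 1−.
A 1:1 salt means the cation carries the equal and opposite charge, 1+.
Cation: ligand charges sum to -1; for the ion to be 1+, V = +2.

(acetylacetonato)diaqua(ethylenediamine)vanadium(II) aquachlorodicyanomercurate(II)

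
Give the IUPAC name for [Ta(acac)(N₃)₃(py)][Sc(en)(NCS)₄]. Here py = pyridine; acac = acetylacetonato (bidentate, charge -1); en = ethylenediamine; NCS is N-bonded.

(acetylacetonato)triazido(pyridine)tantalum(V) (ethylenediamine)tetraisothiocyanatoscandate(III)

Both ions are complex: the cation is named first with the plain metal name, the anion second with the -ate form; each ion's ligands are alphabetised independently.
Scandium is always +3 in its complexes; the anion's ligand charges sum to -4, so the complex anion is 1−.
A 1:1 salt means the cation carries the equal and opposite charge, 1+.
Cation: ligand charges sum to -4; for the ion to be 1+, Ta = +5.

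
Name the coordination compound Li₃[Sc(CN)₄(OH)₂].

lithium tetracyanodihydroxoscandate(III)

The 3 lithium counter-ions carry a total charge of +3, so each complex ion is 3−.
Ligand charges: 4×cyano (-1 each), 2×hydroxo (-1 each); total -6. So Sc + (-6) = 3−, giving Sc = +3.
Ligands are named alphabetically: cyano before hydroxo.
The complex ion is anionic, so scandium takes the -ate form scandate(III).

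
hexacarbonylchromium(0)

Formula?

[Cr(CO)6]

Ligands: 6 carbonyl (CO, neutral). Ligand charge sum = 0.
With Cr in oxidation state 0, the complex ion is [Cr...].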